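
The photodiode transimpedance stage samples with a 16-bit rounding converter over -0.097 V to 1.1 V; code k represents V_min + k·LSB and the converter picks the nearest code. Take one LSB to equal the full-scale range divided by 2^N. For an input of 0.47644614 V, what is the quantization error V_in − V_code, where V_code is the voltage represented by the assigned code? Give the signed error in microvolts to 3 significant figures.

The full-scale span is 1.1 − (-0.097) = 1.197 V. LSB = 1.197 V / 2^16 ≈ 18.26 µV.
(V_in − V_min)/LSB = (0.47644614 − (-0.097)) × 65536/1.197 = 31396.2959 → nearest code k = 31396.
V_code = V_min + k × range/2^16 = -0.097 + 31396 × 1.197/65536 = 0.47644073486 V.
Error = V_in − V_code = 0.47644614 − (0.47644073486) = +5.41 µV.

+5.41 µV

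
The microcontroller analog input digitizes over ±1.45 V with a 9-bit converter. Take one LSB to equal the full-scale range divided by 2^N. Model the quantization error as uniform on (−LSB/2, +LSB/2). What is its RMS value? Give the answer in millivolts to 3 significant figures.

1.64 mV

The full-scale span is 1.45 − (-1.45) = 2.9 V.
LSB = 2.9 V ÷ 2^9 = 2.9/512 V = 5.6641 mV.
σ_q = LSB/√12 = 5.6641 mV/3.4641 = 1.64 mV.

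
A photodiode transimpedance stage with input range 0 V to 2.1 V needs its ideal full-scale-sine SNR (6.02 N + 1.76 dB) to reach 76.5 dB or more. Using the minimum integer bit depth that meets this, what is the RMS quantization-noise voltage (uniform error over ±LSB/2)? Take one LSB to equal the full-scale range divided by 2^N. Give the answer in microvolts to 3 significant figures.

V_FS = 2.1 V.
N ≥ (76.5 − 1.76)/6.02 = 12.415 → N_min = 13.
One LSB is 2.1 V / 8192 = 256.35 µV.
RMS noise = LSB/√12 = 74.0 µV.

74.0 µV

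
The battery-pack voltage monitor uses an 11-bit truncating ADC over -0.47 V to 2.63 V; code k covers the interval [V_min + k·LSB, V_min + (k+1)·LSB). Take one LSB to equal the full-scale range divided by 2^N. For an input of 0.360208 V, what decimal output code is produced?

Span: 2.63 V − (-0.47 V) = 3.1 V. LSB = 3.1 V / 2^11 ≈ 1.514 mV.
(V_in − V_min) × 2^11/range = (0.360208 − (-0.47)) × 2048/3.1 = 548.473.
Floor → code = 548.

548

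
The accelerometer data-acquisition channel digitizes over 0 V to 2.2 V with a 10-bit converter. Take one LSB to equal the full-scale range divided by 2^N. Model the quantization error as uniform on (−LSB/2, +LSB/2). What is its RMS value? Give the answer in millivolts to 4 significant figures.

0.6202 mV

V_FS = 2.2 V.
Step size = 2.2/1024 V = 2.14844 mV.
For a uniform distribution on [−LSB/2, +LSB/2], V_rms = LSB/√12 = 2.14844 mV/3.4641 = 0.6202 mV.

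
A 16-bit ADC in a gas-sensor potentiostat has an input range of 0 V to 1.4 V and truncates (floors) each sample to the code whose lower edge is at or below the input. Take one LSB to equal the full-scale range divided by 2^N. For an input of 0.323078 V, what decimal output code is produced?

Range is 1.4 V. LSB = 1.4 V / 2^16 ≈ 21.36 µV.
V_in − V_min = 0.323078 − (0) = 0.323078 V.
Divide by LSB: 0.323078 × 65536/1.4 = 15123.7427.
Truncating gives code 15123.

15123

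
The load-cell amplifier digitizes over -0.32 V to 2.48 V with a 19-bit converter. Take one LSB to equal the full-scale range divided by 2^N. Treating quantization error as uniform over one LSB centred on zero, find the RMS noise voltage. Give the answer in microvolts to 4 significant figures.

Span: 2.48 V − (-0.32 V) = 2.8 V.
LSB = 2.8 V / 2^19 = 5.34058 µV.
RMS of a uniform error over width LSB is LSB/√12 = 1.542 µV.

1.542 µV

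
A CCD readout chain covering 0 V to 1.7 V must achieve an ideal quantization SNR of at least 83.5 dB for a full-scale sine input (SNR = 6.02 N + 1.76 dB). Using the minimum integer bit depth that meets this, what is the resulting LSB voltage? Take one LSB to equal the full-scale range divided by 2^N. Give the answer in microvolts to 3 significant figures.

104 µV

Full-scale range = 1.7 V.
6.02 N + 1.76 ≥ 83.5 gives N ≥ 13.578, so the minimum integer is 14.
LSB = 1.7 V ÷ 2^14 = 1.7/16384 V = 104 µV.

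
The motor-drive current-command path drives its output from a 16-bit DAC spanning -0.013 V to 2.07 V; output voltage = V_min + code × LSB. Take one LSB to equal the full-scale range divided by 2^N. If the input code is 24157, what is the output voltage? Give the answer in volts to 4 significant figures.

Full-scale range = 2.07 V − (-0.013 V) = 2.083 V. LSB = 2.083 V / 2^16.
Output = V_min + (24157/65536) × range = -0.013 + 0.368607 × 2.083 V
      = -0.013 + 0.767807 = 0.754807 V.

0.7548 V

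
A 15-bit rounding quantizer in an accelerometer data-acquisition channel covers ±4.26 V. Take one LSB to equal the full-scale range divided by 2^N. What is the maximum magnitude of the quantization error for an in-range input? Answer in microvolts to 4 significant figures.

The full-scale span is 4.26 − (-4.26) = 8.52 V.
LSB = 8.52 V / 2^15 = 260.010 µV.
|e|_max = LSB/2 = 130.0 µV.

130.0 µV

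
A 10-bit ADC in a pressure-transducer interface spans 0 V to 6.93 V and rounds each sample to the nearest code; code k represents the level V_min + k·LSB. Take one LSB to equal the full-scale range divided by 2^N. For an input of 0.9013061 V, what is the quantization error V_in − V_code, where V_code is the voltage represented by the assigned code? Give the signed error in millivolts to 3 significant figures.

+1.22 mV

Full-scale range = 6.93 V. LSB = 6.93 V / 2^10 ≈ 6.768 mV.
(V_in − V_min)/LSB = (0.9013061 − (0)) × 1024/6.93 = 133.1800 → nearest code k = 133.
V_code = V_min + k × range/2^10 = 0 + 133 × 6.93/1024 = 0.9000878906 V.
Error = V_in − V_code = 0.9013061 − (0.9000878906) = +1.22 mV.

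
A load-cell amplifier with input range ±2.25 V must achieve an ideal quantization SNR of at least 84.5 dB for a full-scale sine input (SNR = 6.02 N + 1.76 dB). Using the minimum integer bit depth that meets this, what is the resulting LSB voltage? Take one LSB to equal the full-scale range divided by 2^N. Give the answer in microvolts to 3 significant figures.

Span: 2.25 V − (-2.25 V) = 4.5 V.
Required N = ⌈(84.5 − 1.76)/6.02⌉ = ⌈13.744⌉ = 14.
Step size = 4.5/16384 V = 275 µV.

275 µV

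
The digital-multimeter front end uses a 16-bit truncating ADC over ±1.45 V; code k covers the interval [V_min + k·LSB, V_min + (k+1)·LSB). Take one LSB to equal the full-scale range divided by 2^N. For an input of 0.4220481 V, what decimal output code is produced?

42305

The full-scale span is 1.45 − (-1.45) = 2.9 V. LSB = 2.9 V / 2^16 ≈ 44.25 µV.
code = ⌊(V_in − V_min)/LSB⌋ = ⌊(V_in − V_min) × 2^16 / range⌋
     = ⌊(0.4220481 − (-1.45)) × 65536 / 2.9⌋ = ⌊1.8720481 × 65536/2.9⌋
     = ⌊42305.705⌋ = 42305.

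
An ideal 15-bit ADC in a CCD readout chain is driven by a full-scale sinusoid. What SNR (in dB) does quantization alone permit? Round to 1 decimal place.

6.02(15) + 1.76 = 90.30 + 1.76 = 92.06 dB.

92.1 dB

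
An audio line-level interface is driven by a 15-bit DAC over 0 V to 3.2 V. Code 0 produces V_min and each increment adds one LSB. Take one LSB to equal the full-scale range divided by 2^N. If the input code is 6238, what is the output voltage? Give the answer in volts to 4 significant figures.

0.6092 V

Span = 3.2 V. LSB = 3.2 V / 2^15.
V_out = 0 + 6238 × (3.2/32768) V
      = 0 V + 0.609180 V = 0.609180 V.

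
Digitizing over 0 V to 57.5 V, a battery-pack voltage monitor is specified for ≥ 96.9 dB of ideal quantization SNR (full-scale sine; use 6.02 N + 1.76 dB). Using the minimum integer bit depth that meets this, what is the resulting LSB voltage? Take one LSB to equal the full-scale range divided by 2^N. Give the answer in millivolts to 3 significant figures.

0.877 mV

Span = 57.5 V.
N ≥ (96.9 − 1.76)/6.02 = 15.804 → N_min = 16.
LSB = 57.5 V ÷ 2^16 = 57.5/65536 V = 0.877 mV.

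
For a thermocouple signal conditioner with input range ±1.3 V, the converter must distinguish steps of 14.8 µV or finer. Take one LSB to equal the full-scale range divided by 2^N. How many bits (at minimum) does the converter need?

18 bits

Full-scale range = 1.3 V − (-1.3 V) = 2.6 V.
Levels needed ≥ 2.6/14.8 µV = 175700. 2^18 = 262144 suffices, so N_min = 18.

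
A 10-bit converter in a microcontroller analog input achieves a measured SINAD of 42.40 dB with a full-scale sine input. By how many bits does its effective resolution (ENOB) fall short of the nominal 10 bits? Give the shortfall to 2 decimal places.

3.25 bits

ENOB = (SINAD − 1.76)/6.02 = (42.40 − 1.76)/6.02 = 6.7508 bits.
Lost resolution: 10 − 6.7508 = 3.2492 bits.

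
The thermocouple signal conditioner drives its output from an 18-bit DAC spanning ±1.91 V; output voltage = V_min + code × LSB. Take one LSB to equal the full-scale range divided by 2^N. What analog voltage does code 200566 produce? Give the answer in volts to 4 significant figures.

1.013 V

The full-scale span is 1.91 − (-1.91) = 3.82 V. LSB = 3.82 V / 2^18.
V_out = V_min + code × LSB = -1.91 V + 200566 × 3.82 V / 262144
      = -1.91 + 2.92268 = 1.01268 V.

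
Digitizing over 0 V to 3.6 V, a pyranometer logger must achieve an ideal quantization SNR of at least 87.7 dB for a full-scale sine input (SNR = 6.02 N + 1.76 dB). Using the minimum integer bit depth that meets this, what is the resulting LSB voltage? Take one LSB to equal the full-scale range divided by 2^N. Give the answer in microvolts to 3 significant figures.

110 µV

Full-scale range = 3.6 V.
Required N = ⌈(87.7 − 1.76)/6.02⌉ = ⌈14.276⌉ = 15.
One LSB is 3.6 V / 32768 = 110 µV.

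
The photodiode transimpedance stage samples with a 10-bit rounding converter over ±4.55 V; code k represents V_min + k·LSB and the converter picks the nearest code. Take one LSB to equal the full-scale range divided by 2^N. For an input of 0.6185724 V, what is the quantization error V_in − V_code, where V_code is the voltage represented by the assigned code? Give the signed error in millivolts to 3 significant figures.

−3.50 mV

Span: 4.55 V − (-4.55 V) = 9.1 V. LSB = 9.1 V / 2^10 ≈ 8.887 mV.
(V_in − V_min)/LSB = (0.6185724 − (-4.55)) × 1024/9.1 = 581.6064 → nearest code k = 582.
Reconstructed level: -4.55 + 582 × 9.1/1024 V = 0.6220703125 V.
V_in − V_code = 0.6185724 − (0.6220703125) = −3.50 mV.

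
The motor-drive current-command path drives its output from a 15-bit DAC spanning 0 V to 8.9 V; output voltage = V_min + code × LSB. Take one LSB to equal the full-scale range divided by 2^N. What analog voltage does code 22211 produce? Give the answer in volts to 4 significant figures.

Full-scale range = 8.9 V. LSB = 8.9 V / 2^15.
V_out = 0 + 22211 × (8.9/32768) V
      = 0 V + 6.03265 V = 6.03265 V.

6.033 V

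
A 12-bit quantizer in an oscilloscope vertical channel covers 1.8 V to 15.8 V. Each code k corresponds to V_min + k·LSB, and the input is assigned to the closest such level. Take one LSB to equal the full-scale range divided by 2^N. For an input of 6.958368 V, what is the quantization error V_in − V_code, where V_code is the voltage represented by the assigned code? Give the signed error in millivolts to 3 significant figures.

+0.653 mV

Span: 15.8 V − (1.8 V) = 14 V. LSB = 14 V / 2^12 ≈ 3.418 mV.
(6.958368 − (1.8)) / LSB = 5.158368 × 4096/14 = 1509.1911. Nearest integer: k = 1509.
V_code = V_min + k × range/2^12 = 1.8 + 1509 × 14/4096 = 6.957714844 V.
V_in − V_code = 6.958368 − (6.957714844) = +0.653 mV.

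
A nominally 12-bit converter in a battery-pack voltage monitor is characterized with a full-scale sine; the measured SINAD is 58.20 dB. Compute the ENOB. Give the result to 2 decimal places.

9.38 bits

ENOB = (SINAD − 1.76) / 6.02 = (58.20 − 1.76) / 6.02 = 56.44 / 6.02 = 9.3754.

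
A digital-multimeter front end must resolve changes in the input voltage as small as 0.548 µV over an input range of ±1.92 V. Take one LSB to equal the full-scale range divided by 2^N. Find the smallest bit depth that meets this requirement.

23 bits

Full-scale range = 1.92 V − (-1.92 V) = 3.84 V.
Need 2^N ≥ 3.84 V / 0.548 µV = 7.007e6 → N_min = 23.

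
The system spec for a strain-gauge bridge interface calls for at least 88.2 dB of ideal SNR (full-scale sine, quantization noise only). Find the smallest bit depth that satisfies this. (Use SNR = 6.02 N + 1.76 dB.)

15 bits

N ≥ (88.2 − 1.76)/6.02 = 14.359 → N_min = 15.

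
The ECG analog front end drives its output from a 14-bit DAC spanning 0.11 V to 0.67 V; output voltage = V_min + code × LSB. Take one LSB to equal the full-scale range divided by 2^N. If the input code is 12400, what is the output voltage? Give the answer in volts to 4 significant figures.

0.5338 V

Range = 0.67 − (0.11) = 0.56 V. LSB = 0.56 V / 2^14.
Output = V_min + (12400/16384) × range = 0.11 + 0.756836 × 0.56 V
      = 0.11 + 0.423828 = 0.533828 V.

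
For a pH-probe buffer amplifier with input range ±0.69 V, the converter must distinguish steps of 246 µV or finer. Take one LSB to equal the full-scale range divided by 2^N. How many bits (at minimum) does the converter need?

13 bits

Range = 0.69 − (-0.69) = 1.38 V.
Required number of levels: 1.38/246 µV = 5609.8; smallest N with 2^N ≥ that is 13.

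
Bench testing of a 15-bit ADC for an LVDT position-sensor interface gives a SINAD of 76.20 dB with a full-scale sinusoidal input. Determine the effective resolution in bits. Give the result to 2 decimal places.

12.37 bits

ENOB = (76.20 − 1.76)/6.02 = 12.3654 bits.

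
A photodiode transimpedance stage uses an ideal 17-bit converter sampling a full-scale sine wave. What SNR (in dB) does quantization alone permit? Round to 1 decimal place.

6.02(17) + 1.76 = 102.34 + 1.76 = 104.10 dB.

104.1 dB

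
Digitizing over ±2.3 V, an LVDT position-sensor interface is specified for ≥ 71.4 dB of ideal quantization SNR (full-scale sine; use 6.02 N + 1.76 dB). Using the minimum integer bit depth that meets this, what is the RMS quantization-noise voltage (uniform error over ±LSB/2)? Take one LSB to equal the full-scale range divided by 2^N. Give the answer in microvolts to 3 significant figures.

324 µV

Span: 2.3 V − (-2.3 V) = 4.6 V.
N ≥ (71.4 − 1.76)/6.02 = 11.568 → N_min = 12.
LSB = 4.6 V / 2^12 = 1.1230 mV.
RMS noise = LSB/√12 = 324 µV.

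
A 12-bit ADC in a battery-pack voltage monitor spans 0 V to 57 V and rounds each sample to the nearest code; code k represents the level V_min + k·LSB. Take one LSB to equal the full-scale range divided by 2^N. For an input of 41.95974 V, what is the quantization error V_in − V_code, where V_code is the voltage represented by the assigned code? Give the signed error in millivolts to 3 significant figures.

+2.95 mV

Range is 57 V. LSB = 57 V / 2^12 ≈ 13.92 mV.
Position in LSBs: (41.95974 − (0)) × 4096/57 = 3015.2122; rounding gives k = 3015.
Reconstructed level: 0 + 3015 × 57/4096 V = 41.95678711 V.
V_in − V_code = 41.95974 − (41.95678711) = +2.95 mV.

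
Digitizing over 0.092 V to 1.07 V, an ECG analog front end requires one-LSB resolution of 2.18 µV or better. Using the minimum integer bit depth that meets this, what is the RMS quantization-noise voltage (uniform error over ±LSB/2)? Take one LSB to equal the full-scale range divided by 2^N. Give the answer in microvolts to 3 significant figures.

The full-scale span is 1.07 − (0.092) = 0.978 V.
Levels needed ≥ 0.978/2.18 µV = 448600. 2^19 = 524288 suffices, so N_min = 19.
LSB = 0.978 V ÷ 2^19 = 0.978/524288 V = 1.8654 µV.
V_rms = LSB/√12 = 0.538 µV.

0.538 µV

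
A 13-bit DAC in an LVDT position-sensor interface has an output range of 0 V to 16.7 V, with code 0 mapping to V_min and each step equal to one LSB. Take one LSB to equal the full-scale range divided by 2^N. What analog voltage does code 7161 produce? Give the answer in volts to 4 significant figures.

Span = 16.7 V. LSB = 16.7 V / 2^13.
Output = V_min + (7161/8192) × range = 0 + 0.874146 × 16.7 V
      = 0 V + 14.5982 V = 14.5982 V.

14.60 V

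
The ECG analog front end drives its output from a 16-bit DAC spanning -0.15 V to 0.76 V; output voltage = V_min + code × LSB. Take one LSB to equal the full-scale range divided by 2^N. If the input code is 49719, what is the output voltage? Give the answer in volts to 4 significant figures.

Range = 0.76 − (-0.15) = 0.91 V. LSB = 0.91 V / 2^16.
Output = V_min + (49719/65536) × range = -0.15 + 0.758652 × 0.91 V
      = -0.15 V + 0.690373 V = 0.540373 V.

0.5404 V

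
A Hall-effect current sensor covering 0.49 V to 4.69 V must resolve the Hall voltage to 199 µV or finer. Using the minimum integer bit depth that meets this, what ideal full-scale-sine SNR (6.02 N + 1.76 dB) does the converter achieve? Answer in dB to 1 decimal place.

Span: 4.69 V − (0.49 V) = 4.2 V.
Need 2^N ≥ 4.2 V / 199 µV = 21110 → N_min = 15.
6.02(15) + 1.76 = 92.06 dB.

92.1 dB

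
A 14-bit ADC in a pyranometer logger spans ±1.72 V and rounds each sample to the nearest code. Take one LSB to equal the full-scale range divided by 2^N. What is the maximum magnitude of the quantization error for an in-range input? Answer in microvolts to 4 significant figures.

105.0 µV

Span: 1.72 V − (-1.72 V) = 3.44 V.
Step size = 3.44/16384 V = 209.961 µV.
Worst-case error for round-to-nearest is half an LSB: 105.0 µV.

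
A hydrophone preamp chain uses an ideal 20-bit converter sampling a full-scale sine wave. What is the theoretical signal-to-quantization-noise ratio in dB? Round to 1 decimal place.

122.2 dB

For an ideal N-bit converter with full-scale sine input, SNR = 6.02 N + 1.76 dB. SNR = 6.02 × 20 + 1.76 = 120.40 + 1.76 = 122.16 dB.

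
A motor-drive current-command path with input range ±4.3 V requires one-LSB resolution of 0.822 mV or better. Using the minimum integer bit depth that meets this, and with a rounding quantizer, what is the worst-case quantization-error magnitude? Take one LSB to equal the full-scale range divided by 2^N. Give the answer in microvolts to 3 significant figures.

262 µV

Range = 4.3 − (-4.3) = 8.6 V.
8.6 V / 0.822 mV = 10460. Since 2^13 = 8192 and 2^14 = 16384, N = 14.
One LSB is 8.6 V / 16384 = 0.52490 mV.
Max error for round-to-nearest is LSB/2 = 262 µV.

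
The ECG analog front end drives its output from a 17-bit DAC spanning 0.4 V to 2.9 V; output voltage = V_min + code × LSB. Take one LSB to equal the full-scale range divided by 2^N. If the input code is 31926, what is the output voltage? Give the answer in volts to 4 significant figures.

Span: 2.9 V − (0.4 V) = 2.5 V. LSB = 2.5 V / 2^17.
Output = V_min + (31926/131072) × range = 0.4 + 0.243576 × 2.5 V
      = 0.4 + 0.608940 = 1.00894 V.

1.009 V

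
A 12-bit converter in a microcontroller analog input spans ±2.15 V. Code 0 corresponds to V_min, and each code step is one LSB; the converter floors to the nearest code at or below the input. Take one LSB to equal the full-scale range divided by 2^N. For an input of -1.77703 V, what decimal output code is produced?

355

The full-scale span is 2.15 − (-2.15) = 4.3 V. LSB = 4.3 V / 2^12 ≈ 1.050 mV.
(V_in − V_min) × 2^12/range = (-1.77703 − (-2.15)) × 4096/4.3 = 355.276.
Floor → code = 355.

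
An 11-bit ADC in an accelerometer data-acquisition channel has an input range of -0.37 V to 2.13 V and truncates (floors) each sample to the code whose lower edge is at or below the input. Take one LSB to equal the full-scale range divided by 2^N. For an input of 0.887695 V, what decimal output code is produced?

The full-scale span is 2.13 − (-0.37) = 2.5 V. LSB = 2.5 V / 2^11 ≈ 1.221 mV.
V_in − V_min = 0.887695 − (-0.37) = 1.257695 V.
Divide by LSB: 1.257695 × 2048/2.5 = 1030.3037.
Truncating gives code 1030.

1030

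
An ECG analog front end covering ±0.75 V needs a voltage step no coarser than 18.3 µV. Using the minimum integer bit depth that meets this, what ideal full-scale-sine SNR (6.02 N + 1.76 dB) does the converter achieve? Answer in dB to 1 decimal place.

Span: 0.75 V − (-0.75 V) = 1.5 V.
Levels needed ≥ 1.5/18.3 µV = 81970. 2^17 = 131072 suffices, so N_min = 17.
Ideal SNR at N = 17: 6.02·17 + 1.76 = 104.1 dB.

104.1 dB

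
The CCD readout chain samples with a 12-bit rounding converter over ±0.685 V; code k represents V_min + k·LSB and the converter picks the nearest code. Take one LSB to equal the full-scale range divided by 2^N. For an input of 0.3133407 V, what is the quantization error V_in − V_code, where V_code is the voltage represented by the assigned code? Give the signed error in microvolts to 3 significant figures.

−60.2 µV

Full-scale range = 0.685 V − (-0.685 V) = 1.37 V. LSB = 1.37 V / 2^12 ≈ 334.5 µV.
(V_in − V_min)/LSB = (0.3133407 − (-0.685)) × 4096/1.37 = 2984.8201 → nearest code k = 2985.
Reconstructed level: -0.685 + 2985 × 1.37/4096 V = 0.3134008789 V.
V_in − V_code = 0.3133407 − (0.3134008789) = −60.2 µV.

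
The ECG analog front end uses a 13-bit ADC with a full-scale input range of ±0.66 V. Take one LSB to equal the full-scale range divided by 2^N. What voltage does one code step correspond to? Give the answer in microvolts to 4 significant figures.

Full-scale range = 0.66 V − (-0.66 V) = 1.32 V.
There are 2^13 = 8192 steps.
LSB = 1.32 V ÷ 2^13 = 1.32/8192 V = 161.1 µV.

161.1 µV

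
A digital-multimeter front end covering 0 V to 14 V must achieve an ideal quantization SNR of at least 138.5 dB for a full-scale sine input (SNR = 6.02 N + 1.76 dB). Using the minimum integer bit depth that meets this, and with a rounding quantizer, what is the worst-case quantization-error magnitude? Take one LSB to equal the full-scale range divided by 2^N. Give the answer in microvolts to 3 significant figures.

0.834 µV

V_FS = 14 V.
N ≥ (138.5 − 1.76)/6.02 = 22.714 → N_min = 23.
LSB = 14 V ÷ 2^23 = 14/8388608 V = 1.6689 µV.
Half an LSB is 0.834 µV.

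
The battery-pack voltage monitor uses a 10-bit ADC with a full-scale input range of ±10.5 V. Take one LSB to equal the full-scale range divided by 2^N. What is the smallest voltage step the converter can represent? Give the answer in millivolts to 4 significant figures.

The full-scale span is 10.5 − (-10.5) = 21 V.
2^10 = 1024 levels.
Step size = 21/1024 V = 20.51 mV.

20.51 mV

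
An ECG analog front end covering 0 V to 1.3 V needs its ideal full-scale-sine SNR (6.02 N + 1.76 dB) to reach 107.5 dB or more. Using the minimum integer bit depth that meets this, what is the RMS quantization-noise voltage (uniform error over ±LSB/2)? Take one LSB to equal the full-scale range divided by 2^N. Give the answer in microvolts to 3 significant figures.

1.43 µV

V_FS = 1.3 V.
6.02 N + 1.76 ≥ 107.5 gives N ≥ 17.565, so the minimum integer is 18.
One LSB is 1.3 V / 262144 = 4.9591 µV.
σ_q = LSB/√12 = 4.9591 µV/3.4641 = 1.43 µV.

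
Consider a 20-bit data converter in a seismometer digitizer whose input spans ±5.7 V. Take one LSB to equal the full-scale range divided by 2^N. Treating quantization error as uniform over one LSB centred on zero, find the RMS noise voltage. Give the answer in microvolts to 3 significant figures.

3.14 µV

The full-scale span is 5.7 − (-5.7) = 11.4 V.
One LSB is 11.4 V / 1048576 = 10.872 µV.
RMS of a uniform error over width LSB is LSB/√12 = 3.14 µV.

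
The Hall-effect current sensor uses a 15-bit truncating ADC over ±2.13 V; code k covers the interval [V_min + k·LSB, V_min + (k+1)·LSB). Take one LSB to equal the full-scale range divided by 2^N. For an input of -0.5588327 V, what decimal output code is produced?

12085

Range = 2.13 − (-2.13) = 4.26 V. LSB = 4.26 V / 2^15 ≈ 130.0 µV.
V_in − V_min = -0.5588327 − (-2.13) = 1.5711673 V.
Divide by LSB: 1.5711673 × 32768/4.26 = 12085.4484.
Truncating gives code 12085.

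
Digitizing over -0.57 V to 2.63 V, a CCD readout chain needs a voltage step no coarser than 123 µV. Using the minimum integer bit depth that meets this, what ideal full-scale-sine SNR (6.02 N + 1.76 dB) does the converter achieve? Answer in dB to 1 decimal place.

92.1 dB

Span: 2.63 V − (-0.57 V) = 3.2 V.
Required number of levels: 3.2/123 µV = 26016; smallest N with 2^N ≥ that is 15.
SNR = 6.02 × 15 + 1.76 = 92.06 dB.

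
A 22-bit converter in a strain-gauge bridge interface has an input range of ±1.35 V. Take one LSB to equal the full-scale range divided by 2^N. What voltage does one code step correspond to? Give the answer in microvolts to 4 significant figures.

Span: 1.35 V − (-1.35 V) = 2.7 V.
Number of codes = 2^22 = 4194304.
One LSB is 2.7 V / 4194304 = 0.6437 µV.

0.6437 µV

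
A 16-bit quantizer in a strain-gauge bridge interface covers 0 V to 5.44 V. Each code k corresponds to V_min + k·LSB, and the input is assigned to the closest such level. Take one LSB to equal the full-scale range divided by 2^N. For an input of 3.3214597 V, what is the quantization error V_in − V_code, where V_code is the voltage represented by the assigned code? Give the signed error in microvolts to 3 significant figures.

Span = 5.44 V. LSB = 5.44 V / 2^16 ≈ 83.01 µV.
(3.3214597 − (0)) / LSB = 3.3214597 × 65536/5.44 = 40013.8204. Nearest integer: k = 40014.
V_code = V_min + k × range/2^16 = 0 + 40014 × 5.44/65536 = 3.3214746094 V.
Error = V_in − V_code = 3.3214597 − (3.3214746094) = −14.9 µV.

−14.9 µV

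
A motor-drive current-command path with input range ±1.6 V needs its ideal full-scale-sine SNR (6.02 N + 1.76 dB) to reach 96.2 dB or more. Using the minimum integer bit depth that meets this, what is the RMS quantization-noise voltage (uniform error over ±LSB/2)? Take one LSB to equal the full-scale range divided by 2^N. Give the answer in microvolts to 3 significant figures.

Full-scale range = 1.6 V − (-1.6 V) = 3.2 V.
N ≥ (96.2 − 1.76)/6.02 = 15.688 → N_min = 16.
LSB = 3.2 V ÷ 2^16 = 3.2/65536 V = 48.828 µV.
V_rms = LSB/√12 = 14.1 µV.

14.1 µV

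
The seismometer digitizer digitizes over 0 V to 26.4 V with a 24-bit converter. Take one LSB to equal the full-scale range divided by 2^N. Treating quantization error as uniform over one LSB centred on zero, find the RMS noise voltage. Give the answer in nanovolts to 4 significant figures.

454.2 nV

Full-scale range = 26.4 V.
One LSB is 26.4 V / 16777216 = 1.57356 µV.
V_rms = LSB/√12 = 1.57356 µV / √12 = 454.2 nV.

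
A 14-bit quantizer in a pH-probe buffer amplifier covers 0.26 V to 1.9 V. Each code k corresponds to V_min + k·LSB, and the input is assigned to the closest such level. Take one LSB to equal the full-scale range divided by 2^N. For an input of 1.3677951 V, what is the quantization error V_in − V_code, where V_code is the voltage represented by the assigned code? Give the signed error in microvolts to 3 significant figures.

Span: 1.9 V − (0.26 V) = 1.64 V. LSB = 1.64 V / 2^14 ≈ 100.1 µV.
(V_in − V_min)/LSB = (1.3677951 − (0.26)) × 16384/1.64 = 11067.1432 → nearest code k = 11067.
V_code = V_min + k × range/2^14 = 0.26 + 11067 × 1.64/16384 = 1.3677807617 V.
e = 1.3677951 − (1.3677807617) = +14.3 µV.

+14.3 µV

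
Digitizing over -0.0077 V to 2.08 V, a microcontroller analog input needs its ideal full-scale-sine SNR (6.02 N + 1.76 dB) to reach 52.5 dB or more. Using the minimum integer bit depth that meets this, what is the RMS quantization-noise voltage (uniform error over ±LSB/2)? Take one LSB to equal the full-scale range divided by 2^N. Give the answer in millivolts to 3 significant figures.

1.18 mV

Span: 2.08 V − (-0.0077 V) = 2.0877 V.
Solving 6.02 N ≥ 52.5 − 1.76: N ≥ 8.429. Round up → N = 9.
LSB = 2.0877 V / 2^9 = 4.0775 mV.
RMS noise = LSB/√12 = 1.18 mV.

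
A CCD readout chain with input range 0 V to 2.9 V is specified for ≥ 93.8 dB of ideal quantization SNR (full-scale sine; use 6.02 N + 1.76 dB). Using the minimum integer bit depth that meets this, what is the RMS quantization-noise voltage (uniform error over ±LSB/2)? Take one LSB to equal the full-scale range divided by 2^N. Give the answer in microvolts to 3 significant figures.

12.8 µV

Range is 2.9 V.
Solving 6.02 N ≥ 93.8 − 1.76: N ≥ 15.289. Round up → N = 16.
Step size = 2.9/65536 V = 44.250 µV.
RMS noise = LSB/√12 = 12.8 µV.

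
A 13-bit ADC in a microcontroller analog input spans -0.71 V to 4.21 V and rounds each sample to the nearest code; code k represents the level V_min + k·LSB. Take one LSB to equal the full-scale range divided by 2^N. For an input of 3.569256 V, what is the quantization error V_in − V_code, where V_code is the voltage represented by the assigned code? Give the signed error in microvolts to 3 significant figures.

Full-scale range = 4.21 V − (-0.71 V) = 4.92 V. LSB = 4.92 V / 2^13 ≈ 0.6006 mV.
(3.569256 − (-0.71)) / LSB = 4.279256 × 8192/4.92 = 7125.1352. Nearest integer: k = 7125.
V_code = -0.71 + (7125/8192) × 4.92 = 3.569174805 V.
e = 3.569256 − (3.569174805) = +81.2 µV.

+81.2 µV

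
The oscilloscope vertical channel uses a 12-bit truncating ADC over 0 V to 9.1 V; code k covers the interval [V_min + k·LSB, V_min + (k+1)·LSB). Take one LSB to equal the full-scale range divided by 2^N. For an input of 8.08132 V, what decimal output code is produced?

3637

V_FS = 9.1 V. LSB = 9.1 V / 2^12 ≈ 2.222 mV.
code = ⌊(V_in − V_min)/LSB⌋ = ⌊(V_in − V_min) × 2^12 / range⌋
     = ⌊(8.08132 − (0)) × 4096 / 9.1⌋ = ⌊8.08132 × 4096/9.1⌋
     = ⌊3637.482⌋ = 3637.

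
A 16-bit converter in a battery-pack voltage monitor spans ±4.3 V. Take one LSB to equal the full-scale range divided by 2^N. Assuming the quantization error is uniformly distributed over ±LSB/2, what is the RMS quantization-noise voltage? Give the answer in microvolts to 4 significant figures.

37.88 µV

The full-scale span is 4.3 − (-4.3) = 8.6 V.
LSB = 8.6 V ÷ 2^16 = 8.6/65536 V = 131.226 µV.
σ_q = LSB/√12 = 131.226 µV/3.4641 = 37.88 µV.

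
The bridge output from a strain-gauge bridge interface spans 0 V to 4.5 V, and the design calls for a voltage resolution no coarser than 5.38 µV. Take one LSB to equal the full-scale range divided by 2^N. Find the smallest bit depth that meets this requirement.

Full-scale range = 4.5 V.
Levels needed ≥ 4.5/5.38 µV = 836400. 2^20 = 1048576 suffices, so N_min = 20.

20 bits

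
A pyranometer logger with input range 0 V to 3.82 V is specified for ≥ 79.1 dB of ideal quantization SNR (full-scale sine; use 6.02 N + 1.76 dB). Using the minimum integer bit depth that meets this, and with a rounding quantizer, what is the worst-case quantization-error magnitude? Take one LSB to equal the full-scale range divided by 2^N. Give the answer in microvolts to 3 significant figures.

Full-scale range = 3.82 V.
Solving 6.02 N ≥ 79.1 − 1.76: N ≥ 12.847. Round up → N = 13.
One LSB is 3.82 V / 8192 = 466.31 µV.
Max error for round-to-nearest is LSB/2 = 233 µV.

233 µV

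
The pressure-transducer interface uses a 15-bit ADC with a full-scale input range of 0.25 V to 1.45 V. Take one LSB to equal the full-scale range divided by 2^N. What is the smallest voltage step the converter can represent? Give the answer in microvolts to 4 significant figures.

36.62 µV

Range = 1.45 − (0.25) = 1.2 V.
2^15 = 32768 levels.
One LSB is 1.2 V / 32768 = 36.62 µV.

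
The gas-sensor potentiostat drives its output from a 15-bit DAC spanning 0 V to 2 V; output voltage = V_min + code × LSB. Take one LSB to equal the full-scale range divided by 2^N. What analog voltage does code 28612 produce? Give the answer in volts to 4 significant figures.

1.746 V

Range is 2 V. LSB = 2 V / 2^15.
V_out = 0 + 28612 × (2/32768) V
      = 0 V + 1.74634 V = 1.74634 V.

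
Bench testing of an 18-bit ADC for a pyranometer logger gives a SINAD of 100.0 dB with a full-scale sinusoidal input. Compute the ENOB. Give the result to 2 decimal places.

Inverting SNR = 6.02 N + 1.76: N_eff = (100.0 − 1.76)/6.02 = 16.3189.

16.32 bits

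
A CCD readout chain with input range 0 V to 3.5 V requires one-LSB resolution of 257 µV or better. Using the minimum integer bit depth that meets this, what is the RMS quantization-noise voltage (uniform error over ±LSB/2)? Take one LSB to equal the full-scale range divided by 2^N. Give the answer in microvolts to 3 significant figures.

Full-scale range = 3.5 V.
3.5 V / 257 µV = 13620. Since 2^13 = 8192 and 2^14 = 16384, N = 14.
LSB = 3.5 V ÷ 2^14 = 3.5/16384 V = 213.62 µV.
V_rms = LSB/√12 = 61.7 µV.

61.7 µV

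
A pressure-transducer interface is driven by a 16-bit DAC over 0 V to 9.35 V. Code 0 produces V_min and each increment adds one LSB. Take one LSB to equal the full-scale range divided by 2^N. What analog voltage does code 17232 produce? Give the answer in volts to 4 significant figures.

2.458 V

Full-scale range = 9.35 V. LSB = 9.35 V / 2^16.
Output = V_min + (17232/65536) × range = 0 + 0.262939 × 9.35 V
      = 0 + 2.45848 = 2.45848 V.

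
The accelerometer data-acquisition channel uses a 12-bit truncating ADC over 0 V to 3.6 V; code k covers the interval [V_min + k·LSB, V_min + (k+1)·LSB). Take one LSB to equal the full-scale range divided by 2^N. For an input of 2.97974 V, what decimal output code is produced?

Span = 3.6 V. LSB = 3.6 V / 2^12 ≈ 0.8789 mV.
V_in − V_min = 2.97974 − (0) = 2.97974 V.
Divide by LSB: 2.97974 × 4096/3.6 = 3390.2820.
Truncating gives code 3390.

3390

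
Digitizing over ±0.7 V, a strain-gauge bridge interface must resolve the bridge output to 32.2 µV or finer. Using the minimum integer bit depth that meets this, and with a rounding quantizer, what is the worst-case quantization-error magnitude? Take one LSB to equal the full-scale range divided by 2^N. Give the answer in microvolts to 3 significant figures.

10.7 µV

Full-scale range = 0.7 V − (-0.7 V) = 1.4 V.
Need 2^N ≥ 1.4 V / 32.2 µV = 43480 → N_min = 16.
Step size = 1.4/65536 V = 21.362 µV.
Max error for round-to-nearest is LSB/2 = 10.7 µV.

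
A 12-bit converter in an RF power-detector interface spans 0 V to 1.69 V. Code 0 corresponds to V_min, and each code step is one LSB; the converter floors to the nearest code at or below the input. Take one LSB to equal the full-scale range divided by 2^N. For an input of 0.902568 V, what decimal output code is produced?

2187

V_FS = 1.69 V. LSB = 1.69 V / 2^12 ≈ 412.6 µV.
code = ⌊(V_in − V_min)/LSB⌋ = ⌊(V_in − V_min) × 2^12 / range⌋
     = ⌊(0.902568 − (0)) × 4096 / 1.69⌋ = ⌊0.902568 × 4096/1.69⌋
     = ⌊2187.526⌋ = 2187.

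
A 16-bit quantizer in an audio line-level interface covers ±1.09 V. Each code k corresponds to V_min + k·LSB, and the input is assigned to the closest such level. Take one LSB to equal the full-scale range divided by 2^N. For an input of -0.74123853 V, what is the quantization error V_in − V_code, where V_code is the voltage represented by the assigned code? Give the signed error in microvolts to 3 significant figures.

−13.2 µV

Full-scale range = 1.09 V − (-1.09 V) = 2.18 V. LSB = 2.18 V / 2^16 ≈ 33.26 µV.
(-0.74123853 − (-1.09)) / LSB = 0.34876147 × 65536/2.18 = 10484.6017. Nearest integer: k = 10485.
V_code = V_min + k × range/2^16 = -1.09 + 10485 × 2.18/65536 = -0.74122528076 V.
Error = V_in − V_code = -0.74123853 − (-0.74122528076) = −13.2 µV.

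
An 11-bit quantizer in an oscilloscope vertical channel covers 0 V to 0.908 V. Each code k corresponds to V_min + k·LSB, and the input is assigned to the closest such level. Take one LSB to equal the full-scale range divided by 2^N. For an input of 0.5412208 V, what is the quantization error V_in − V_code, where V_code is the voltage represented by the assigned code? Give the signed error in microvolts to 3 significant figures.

−121 µV

V_FS = 0.908 V. LSB = 0.908 V / 2^11 ≈ 443.4 µV.
(V_in − V_min)/LSB = (0.5412208 − (0)) × 2048/0.908 = 1220.7271 → nearest code k = 1221.
Reconstructed level: 0 + 1221 × 0.908/2048 V = 0.5413417969 V.
V_in − V_code = 0.5412208 − (0.5413417969) = −121 µV.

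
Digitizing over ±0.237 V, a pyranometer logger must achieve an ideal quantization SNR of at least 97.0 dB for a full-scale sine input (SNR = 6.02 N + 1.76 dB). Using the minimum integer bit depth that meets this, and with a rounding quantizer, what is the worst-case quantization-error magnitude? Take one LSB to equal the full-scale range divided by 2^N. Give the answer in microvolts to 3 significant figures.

3.62 µV

Span: 0.237 V − (-0.237 V) = 0.474 V.
6.02 N + 1.76 ≥ 97.0 gives N ≥ 15.821, so the minimum integer is 16.
Step size = 0.474/65536 V = 7.2327 µV.
|e|_max = LSB/2 = 3.62 µV.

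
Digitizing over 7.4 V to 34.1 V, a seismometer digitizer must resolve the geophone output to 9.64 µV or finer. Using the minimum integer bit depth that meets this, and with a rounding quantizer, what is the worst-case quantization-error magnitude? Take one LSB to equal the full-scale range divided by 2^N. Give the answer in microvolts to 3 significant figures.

3.18 µV

Full-scale range = 34.1 V − (7.4 V) = 26.7 V.
26.7 V / 9.64 µV = 2.770e6. Since 2^21 = 2097152 and 2^22 = 4194304, N = 22.
LSB = 26.7 V ÷ 2^22 = 26.7/4194304 V = 6.3658 µV.
Max error for round-to-nearest is LSB/2 = 3.18 µV.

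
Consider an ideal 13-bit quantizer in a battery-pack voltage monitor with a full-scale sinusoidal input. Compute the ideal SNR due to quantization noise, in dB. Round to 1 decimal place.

SNR = 6.02·13 + 1.76 = 80.02 dB.

80.0 dB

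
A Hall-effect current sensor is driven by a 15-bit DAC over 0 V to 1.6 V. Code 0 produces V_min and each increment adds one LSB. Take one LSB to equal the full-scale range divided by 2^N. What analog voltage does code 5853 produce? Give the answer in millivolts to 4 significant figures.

285.8 mV

V_FS = 1.6 V. LSB = 1.6 V / 2^15.
V_out = 0 + 5853 × (1.6/32768) V
      = 0 V + 0.285791 V = 0.285791 V.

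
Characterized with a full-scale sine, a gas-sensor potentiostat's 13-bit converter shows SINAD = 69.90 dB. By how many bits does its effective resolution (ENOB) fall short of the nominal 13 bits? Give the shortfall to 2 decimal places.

1.68 bits

N_eff = (69.90 − 1.76)/6.02 = 11.3189 bits.
Lost resolution: 13 − 11.3189 = 1.6811 bits.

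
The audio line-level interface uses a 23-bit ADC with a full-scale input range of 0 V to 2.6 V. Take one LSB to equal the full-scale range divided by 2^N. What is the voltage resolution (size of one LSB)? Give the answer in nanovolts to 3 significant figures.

310 nV

Full-scale range = 2.6 V.
Number of codes = 2^23 = 8388608.
LSB = 2.6 V ÷ 2^23 = 2.6/8388608 V = 310 nV.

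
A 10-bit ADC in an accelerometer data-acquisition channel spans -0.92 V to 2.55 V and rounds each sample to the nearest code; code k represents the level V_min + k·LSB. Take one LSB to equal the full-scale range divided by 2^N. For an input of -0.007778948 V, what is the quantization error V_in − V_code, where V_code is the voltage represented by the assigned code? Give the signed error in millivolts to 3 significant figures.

+0.668 mV

Full-scale range = 2.55 V − (-0.92 V) = 3.47 V. LSB = 3.47 V / 2^10 ≈ 3.389 mV.
(-0.007778948 − (-0.92)) / LSB = 0.912221052 × 1024/3.47 = 269.1972. Nearest integer: k = 269.
V_code = V_min + k × range/2^10 = -0.92 + 269 × 3.47/1024 = -0.008447265625 V.
V_in − V_code = -0.007778948 − (-0.008447265625) = +0.668 mV.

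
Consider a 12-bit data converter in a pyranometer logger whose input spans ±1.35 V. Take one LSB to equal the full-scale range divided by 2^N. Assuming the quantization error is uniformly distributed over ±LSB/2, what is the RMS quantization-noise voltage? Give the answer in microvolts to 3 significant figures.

190 µV

The full-scale span is 1.35 − (-1.35) = 2.7 V.
Step size = 2.7/4096 V = 0.65918 mV.
RMS of a uniform error over width LSB is LSB/√12 = 190 µV.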